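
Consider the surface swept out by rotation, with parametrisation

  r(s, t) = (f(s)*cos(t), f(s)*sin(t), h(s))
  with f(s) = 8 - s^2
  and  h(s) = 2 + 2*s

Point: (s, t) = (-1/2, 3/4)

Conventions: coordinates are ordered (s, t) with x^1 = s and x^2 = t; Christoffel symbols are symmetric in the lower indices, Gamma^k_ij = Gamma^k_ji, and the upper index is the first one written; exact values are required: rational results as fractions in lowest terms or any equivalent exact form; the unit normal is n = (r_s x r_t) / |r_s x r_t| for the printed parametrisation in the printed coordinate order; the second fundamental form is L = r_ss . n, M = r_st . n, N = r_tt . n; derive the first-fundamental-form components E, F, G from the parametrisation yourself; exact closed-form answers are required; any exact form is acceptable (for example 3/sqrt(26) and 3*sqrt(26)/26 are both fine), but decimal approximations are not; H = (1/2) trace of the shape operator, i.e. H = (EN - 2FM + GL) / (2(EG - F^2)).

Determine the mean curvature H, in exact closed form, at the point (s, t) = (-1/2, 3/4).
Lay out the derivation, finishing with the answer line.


f = 31/4, f' = 1, f'' = -2, h' = 2, h'' = 0
E = 5, F = 0, G = 961/16; answer radicand W^2 = 5
unnormalised second-form numerators: l = 4, m = 0, n = 31/2; L = l/sqrt(5), and similarly M = m/sqrt(W^2), N = n/sqrt(W^2)
H = (E*n - 2*F*m + G*l) / (2*(EG - F^2)*sqrt(W^2)); E*n - 2*F*m + G*l = 1271/4, EG - F^2 = 4805/16, so H = (82/155)/sqrt(5)

Answer: H = 82*sqrt(5)/775


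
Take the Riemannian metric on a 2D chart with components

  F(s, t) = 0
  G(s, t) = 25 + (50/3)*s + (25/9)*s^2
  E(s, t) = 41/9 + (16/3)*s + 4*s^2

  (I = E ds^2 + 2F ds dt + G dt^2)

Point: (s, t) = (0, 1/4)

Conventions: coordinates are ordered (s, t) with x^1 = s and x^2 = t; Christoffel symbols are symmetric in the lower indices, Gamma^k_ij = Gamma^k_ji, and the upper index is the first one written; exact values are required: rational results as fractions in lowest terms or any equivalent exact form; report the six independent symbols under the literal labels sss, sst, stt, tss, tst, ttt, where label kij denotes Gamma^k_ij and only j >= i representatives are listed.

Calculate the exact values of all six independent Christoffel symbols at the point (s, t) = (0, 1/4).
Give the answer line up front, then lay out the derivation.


Answer: Gamma_sss = 24/41, Gamma_sst = 0, Gamma_stt = -75/41, Gamma_tss = 0, Gamma_tst = 1/3, Gamma_ttt = 0

E = 41/9, F = 0, G = 25 at the point
E_s = 16/3, E_t = 0, F_s = 0, F_t = 0, G_s = 50/3, G_t = 0
EG - F^2 = 1025/9;  g^inv = (9/1025) * [[25, 0], [0, 41/9]]
first-kind symbols [ij,l] = (1/2)(d_i g_jl + d_j g_il - d_l g_ij): [ss,s] = E_s/2 = 8/3, [ss,t] = F_s - E_t/2 = 0, [st,s] = E_t/2 = 0, [st,t] = G_s/2 = 25/3, [tt,s] = F_t - G_s/2 = -25/3, [tt,t] = G_t/2 = 0
Gamma^s_ij = (G*[ij,s] - F*[ij,t])/(EG - F^2), Gamma^t_ij = (E*[ij,t] - F*[ij,s])/(EG - F^2)


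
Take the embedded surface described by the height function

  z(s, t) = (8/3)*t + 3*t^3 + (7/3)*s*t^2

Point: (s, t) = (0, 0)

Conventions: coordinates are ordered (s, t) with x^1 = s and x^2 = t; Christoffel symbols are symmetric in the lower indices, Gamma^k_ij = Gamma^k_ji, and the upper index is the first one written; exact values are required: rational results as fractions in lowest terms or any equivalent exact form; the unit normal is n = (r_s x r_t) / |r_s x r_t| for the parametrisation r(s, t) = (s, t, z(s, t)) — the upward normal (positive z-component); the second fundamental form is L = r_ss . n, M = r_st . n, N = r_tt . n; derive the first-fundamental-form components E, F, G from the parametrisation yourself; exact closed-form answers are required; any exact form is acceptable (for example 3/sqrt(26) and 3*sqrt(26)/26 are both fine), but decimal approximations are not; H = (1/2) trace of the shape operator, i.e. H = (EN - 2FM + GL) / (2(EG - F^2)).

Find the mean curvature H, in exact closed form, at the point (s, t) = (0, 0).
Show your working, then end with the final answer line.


z_s = 0, z_t = 8/3, z_ss = 0, z_st = 0, z_tt = 0
E = 1, F = 0, G = 73/9; answer radicand W^2 = 73/9
unnormalised second-form numerators: l = 0, m = 0, n = 0; L = l/sqrt(73/9), and similarly M = m/sqrt(W^2), N = n/sqrt(W^2)
H = (E*n - 2*F*m + G*l) / (2*(EG - F^2)*sqrt(W^2)); E*n - 2*F*m + G*l = 0, EG - F^2 = 73/9, so H = (0)/sqrt(73/9)

Answer: H = 0


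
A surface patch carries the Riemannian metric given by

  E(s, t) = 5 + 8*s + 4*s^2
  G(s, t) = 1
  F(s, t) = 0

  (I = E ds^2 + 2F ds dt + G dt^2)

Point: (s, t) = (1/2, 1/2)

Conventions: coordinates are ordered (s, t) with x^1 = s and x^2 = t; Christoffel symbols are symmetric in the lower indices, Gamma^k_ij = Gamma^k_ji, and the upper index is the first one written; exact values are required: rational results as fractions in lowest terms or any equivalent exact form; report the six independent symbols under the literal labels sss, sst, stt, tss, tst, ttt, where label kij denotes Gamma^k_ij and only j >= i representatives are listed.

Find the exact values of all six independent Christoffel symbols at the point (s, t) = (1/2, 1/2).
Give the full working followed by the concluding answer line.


E = 10, F = 0, G = 1 at the point
E_s = 12, E_t = 0, F_s = 0, F_t = 0, G_s = 0, G_t = 0
EG - F^2 = 10;  g^inv = (1/10) * [[1, 0], [0, 10]]
first-kind symbols [ij,l] = (1/2)(d_i g_jl + d_j g_il - d_l g_ij): [ss,s] = E_s/2 = 6, [ss,t] = F_s - E_t/2 = 0, [st,s] = E_t/2 = 0, [st,t] = G_s/2 = 0, [tt,s] = F_t - G_s/2 = 0, [tt,t] = G_t/2 = 0
Gamma^s_ij = (G*[ij,s] - F*[ij,t])/(EG - F^2), Gamma^t_ij = (E*[ij,t] - F*[ij,s])/(EG - F^2)

Answer: Gamma_sss = 3/5, Gamma_sst = 0, Gamma_stt = 0, Gamma_tss = 0, Gamma_tst = 0, Gamma_ttt = 0


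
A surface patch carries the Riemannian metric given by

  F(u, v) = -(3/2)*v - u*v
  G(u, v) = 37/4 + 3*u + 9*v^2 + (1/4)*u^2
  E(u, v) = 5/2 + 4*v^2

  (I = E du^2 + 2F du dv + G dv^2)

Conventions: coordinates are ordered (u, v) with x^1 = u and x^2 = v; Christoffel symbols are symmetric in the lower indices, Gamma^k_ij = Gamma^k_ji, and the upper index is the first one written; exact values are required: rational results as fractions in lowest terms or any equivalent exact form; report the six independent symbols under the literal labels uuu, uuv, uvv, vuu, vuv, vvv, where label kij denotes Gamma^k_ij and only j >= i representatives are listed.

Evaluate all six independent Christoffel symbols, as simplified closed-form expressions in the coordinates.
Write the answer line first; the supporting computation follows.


Answer: Gamma_uuu = (-40*u*v^2 - 60*v^2)/(5*u^2 + 72*u*v^2 + 60*u + 288*v^4 + 458*v^2 + 185), Gamma_uuv = (10*u^2*v + 111*u*v + 288*v^3 + 314*v)/(5*u^2 + 72*u*v^2 + 60*u + 288*v^4 + 458*v^2 + 185), Gamma_uvv = (-5*u^3 - 72*u^2 - 36*u*v^2 - 329*u - 216*v^2 - 444)/(10*u^2 + 144*u*v^2 + 120*u + 576*v^4 + 916*v^2 + 370), Gamma_vuu = (-160*v^3 - 100*v)/(5*u^2 + 72*u*v^2 + 60*u + 288*v^4 + 458*v^2 + 185), Gamma_vuv = (40*u*v^2 + 5*u + 96*v^2 + 30)/(5*u^2 + 72*u*v^2 + 60*u + 288*v^4 + 458*v^2 + 185), Gamma_vvv = (-10*u^2*v - 39*u*v + 288*v^3 + 144*v)/(5*u^2 + 72*u*v^2 + 60*u + 288*v^4 + 458*v^2 + 185)

E = 5/2 + 4*v^2; F = -(3/2)*v - u*v; G = 37/4 + 3*u + 9*v^2 + (1/4)*u^2
Gamma^k_ij = (1/2) g^{kl} (d_i g_jl + d_j g_il - d_l g_ij), with g^inv = (1/(EG-F^2)) [[G, -F], [-F, E]]
first partials: E_u = 0, E_v = 8*v, F_u = -v, F_v = -3/2 - u, G_u = 3 + (1/2)*u, G_v = 18*v
D = EG - F^2 = 185/8 + (15/2)*u + (229/4)*v^2 + (5/8)*u^2 + 9*u*v^2 + 36*v^4
expanded: Gamma^u_uu = (G E_u - 2F F_u + F E_v)/(2D), Gamma^u_uv = (G E_v - F G_u)/(2D), Gamma^u_vv = (2G F_v - G G_u - F G_v)/(2D), Gamma^v_uu = (2E F_u - E E_v - F E_u)/(2D), Gamma^v_uv = (E G_u - F E_v)/(2D), Gamma^v_vv = (E G_v - 2F F_v + F G_u)/(2D); substitute and cancel common factors


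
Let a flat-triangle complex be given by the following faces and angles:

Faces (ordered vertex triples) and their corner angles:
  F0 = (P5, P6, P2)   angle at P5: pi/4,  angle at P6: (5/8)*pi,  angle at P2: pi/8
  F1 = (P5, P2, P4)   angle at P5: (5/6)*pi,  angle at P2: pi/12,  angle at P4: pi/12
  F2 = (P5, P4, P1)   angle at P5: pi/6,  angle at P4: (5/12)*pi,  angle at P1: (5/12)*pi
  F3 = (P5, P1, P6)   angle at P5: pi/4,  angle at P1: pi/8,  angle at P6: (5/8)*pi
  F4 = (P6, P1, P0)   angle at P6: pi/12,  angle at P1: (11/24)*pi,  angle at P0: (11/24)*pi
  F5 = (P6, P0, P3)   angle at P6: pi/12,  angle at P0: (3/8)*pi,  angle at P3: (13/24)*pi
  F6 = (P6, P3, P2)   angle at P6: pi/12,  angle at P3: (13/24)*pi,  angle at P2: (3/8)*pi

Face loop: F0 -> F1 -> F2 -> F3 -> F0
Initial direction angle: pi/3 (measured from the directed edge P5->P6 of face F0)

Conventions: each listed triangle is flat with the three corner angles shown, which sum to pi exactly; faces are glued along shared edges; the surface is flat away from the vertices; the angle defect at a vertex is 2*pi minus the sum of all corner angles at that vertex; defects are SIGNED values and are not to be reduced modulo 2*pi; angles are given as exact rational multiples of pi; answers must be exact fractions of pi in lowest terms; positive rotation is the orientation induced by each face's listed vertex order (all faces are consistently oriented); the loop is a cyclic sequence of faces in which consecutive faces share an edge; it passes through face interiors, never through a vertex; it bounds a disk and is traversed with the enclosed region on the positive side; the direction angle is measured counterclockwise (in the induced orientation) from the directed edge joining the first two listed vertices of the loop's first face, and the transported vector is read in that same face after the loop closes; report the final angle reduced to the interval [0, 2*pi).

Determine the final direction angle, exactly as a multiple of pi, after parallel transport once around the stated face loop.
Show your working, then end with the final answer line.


enclosed vertex P5: corner angles sum to (3/2)*pi, defect = 2*pi - (3/2)*pi = pi/2
summing the enclosed defects onto the initial angle, mod 2*pi in the induced orientation:
final angle = pi/3 + pi/2 = (5/6)*pi (mod 2*pi)

Answer: final direction angle = (5/6)*pi


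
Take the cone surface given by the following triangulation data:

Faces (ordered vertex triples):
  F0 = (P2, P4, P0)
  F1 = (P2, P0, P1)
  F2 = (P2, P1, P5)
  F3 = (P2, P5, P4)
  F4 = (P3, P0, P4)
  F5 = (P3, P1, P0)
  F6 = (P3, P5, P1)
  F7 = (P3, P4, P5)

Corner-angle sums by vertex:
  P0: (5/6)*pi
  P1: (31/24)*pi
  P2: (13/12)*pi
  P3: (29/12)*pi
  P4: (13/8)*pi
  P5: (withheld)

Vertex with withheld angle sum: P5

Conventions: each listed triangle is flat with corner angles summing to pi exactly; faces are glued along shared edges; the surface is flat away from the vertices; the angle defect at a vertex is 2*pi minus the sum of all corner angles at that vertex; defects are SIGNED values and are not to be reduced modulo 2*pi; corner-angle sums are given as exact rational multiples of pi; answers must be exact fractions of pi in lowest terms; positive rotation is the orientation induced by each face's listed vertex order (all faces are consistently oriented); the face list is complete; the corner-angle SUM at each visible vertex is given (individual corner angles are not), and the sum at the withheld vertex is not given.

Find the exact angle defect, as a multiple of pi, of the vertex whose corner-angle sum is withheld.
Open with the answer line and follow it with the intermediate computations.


Answer: defect(P5) = (5/4)*pi

V = 6, E = 12, F = 8; chi = V - E + F = 2
Gauss-Bonnet: total defect = 2*pi*chi = 4*pi; visible defects sum to (11/4)*pi


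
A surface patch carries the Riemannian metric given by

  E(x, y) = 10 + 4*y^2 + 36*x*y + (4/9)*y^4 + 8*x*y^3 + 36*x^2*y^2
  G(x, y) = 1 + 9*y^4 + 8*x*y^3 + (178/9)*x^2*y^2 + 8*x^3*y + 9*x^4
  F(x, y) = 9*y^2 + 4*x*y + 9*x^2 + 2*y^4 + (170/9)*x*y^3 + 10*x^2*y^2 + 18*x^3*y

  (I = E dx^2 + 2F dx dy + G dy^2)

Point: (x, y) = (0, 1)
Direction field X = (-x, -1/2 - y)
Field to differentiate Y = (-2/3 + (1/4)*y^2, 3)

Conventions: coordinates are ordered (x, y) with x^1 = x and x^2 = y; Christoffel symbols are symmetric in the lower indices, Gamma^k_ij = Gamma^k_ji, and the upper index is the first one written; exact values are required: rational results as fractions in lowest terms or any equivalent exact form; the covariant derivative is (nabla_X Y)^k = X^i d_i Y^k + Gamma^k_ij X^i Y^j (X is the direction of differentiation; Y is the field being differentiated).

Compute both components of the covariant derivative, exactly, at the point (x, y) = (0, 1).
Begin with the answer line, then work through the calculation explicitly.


Answer: (nabla_X Y)^x = -4087/844, (nabla_X Y)^y = -1413/422

E = 130/9, F = 11, G = 10 at the point
E_x = 44, E_y = 88/9, F_x = 206/9, F_y = 26, G_x = 8, G_y = 36
EG - F^2 = 211/9;  g^inv = (9/211) * [[10, -11], [-11, 130/9]]
first-kind symbols [ij,l] = (1/2)(d_i g_jl + d_j g_il - d_l g_ij): [xx,x] = E_x/2 = 22, [xx,y] = F_x - E_y/2 = 18, [xy,x] = E_y/2 = 44/9, [xy,y] = G_x/2 = 4, [yy,x] = F_y - G_x/2 = 22, [yy,y] = G_y/2 = 18
Gamma^x_ij = (G*[ij,x] - F*[ij,y])/(EG - F^2), Gamma^y_ij = (E*[ij,y] - F*[ij,x])/(EG - F^2)
Gamma_xxx = 198/211, Gamma_xxy = 44/211, Gamma_xyy = 198/211, Gamma_yxx = 162/211, Gamma_yxy = 36/211, Gamma_yyy = 162/211
X = (0, -3/2), Y = (-5/12, 3) at the point


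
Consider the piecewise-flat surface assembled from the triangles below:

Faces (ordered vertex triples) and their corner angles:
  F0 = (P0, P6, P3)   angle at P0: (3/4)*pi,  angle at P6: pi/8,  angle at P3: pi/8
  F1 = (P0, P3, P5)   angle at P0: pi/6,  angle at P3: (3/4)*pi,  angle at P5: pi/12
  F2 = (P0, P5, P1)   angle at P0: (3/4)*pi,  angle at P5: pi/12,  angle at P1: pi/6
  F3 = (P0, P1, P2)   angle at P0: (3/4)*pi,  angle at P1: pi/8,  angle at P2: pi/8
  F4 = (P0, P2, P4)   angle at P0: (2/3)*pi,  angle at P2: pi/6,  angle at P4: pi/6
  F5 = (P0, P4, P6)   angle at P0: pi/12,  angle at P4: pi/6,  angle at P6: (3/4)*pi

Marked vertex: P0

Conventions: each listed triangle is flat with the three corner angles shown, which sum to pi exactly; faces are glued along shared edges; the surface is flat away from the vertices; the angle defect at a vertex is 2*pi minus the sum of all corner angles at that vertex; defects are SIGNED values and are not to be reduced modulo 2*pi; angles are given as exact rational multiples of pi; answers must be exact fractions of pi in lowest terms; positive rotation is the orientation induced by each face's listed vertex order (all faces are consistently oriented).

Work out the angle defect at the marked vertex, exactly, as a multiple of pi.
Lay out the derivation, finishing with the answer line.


Sum of corner angles at P0: (19/6)*pi
defect = 2*pi - (19/6)*pi

Answer: defect(P0) = (-7/6)*pi


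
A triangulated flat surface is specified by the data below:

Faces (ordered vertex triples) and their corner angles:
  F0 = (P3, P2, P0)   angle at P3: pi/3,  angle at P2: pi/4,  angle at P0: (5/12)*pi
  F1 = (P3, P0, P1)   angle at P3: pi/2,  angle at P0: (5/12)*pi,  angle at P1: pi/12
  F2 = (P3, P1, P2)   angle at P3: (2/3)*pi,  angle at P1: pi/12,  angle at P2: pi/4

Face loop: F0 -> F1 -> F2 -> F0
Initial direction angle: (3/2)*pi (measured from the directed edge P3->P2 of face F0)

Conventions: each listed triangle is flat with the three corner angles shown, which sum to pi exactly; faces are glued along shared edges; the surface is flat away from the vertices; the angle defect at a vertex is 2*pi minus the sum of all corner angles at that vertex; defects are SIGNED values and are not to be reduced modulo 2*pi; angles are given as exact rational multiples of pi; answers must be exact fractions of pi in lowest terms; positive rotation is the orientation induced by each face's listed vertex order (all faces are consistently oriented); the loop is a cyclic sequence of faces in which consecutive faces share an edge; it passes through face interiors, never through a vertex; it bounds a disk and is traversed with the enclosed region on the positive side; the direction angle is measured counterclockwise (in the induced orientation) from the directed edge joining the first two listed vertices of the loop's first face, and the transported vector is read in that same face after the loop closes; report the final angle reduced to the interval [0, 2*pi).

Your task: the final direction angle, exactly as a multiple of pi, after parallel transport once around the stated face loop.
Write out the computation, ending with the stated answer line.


enclosed vertex P3: corner angles sum to (3/2)*pi, defect = 2*pi - (3/2)*pi = pi/2
by Gauss-Bonnet the loop rotates the vector by the enclosed defect sum (positive orientation, mod 2*pi)
final angle = (3/2)*pi + pi/2 = 0 (mod 2*pi)

Answer: final direction angle = 0


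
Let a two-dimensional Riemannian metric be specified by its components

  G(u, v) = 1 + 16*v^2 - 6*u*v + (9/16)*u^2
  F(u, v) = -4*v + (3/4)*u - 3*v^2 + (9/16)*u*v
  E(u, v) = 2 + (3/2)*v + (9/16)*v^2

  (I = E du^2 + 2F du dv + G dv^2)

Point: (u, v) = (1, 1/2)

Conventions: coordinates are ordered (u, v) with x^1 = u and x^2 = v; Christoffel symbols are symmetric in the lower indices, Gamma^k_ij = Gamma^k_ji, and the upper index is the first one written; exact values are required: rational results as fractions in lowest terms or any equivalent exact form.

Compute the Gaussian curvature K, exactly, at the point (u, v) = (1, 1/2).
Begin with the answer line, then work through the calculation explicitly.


Answer: K = -256/9025

E = 185/64, F = -55/32, G = 41/16, EG - F^2 = 285/64 at the point
E_u = 0, E_v = 33/16, F_u = 33/32, F_v = -103/16, G_u = -15/8, G_v = 10
E_vv = 9/8, F_uv = 9/16, G_uu = 9/8
The intrinsic route: Brioschi's K = (det M1 - det M2)/(EG - F^2)^2.
M1 = [[-E_vv/2 + F_uv - G_uu/2, E_u/2, F_u - E_v/2], [F_v - G_u/2, E, F], [G_v/2, F, G]] = [[-9/16, 0, 0], [-11/2, 185/64, -55/32], [5, -55/32, 41/16]]; det M1 = -2565/1024
M2 = [[0, E_v/2, G_u/2], [E_v/2, E, F], [G_u/2, F, G]] = [[0, 33/32, -15/16], [33/32, 185/64, -55/32], [-15/16, -55/32, 41/16]]; det M2 = -1989/1024
det M1 - det M2 = -9/16; K = -9/16 / (285/64)^2 = -256/9025


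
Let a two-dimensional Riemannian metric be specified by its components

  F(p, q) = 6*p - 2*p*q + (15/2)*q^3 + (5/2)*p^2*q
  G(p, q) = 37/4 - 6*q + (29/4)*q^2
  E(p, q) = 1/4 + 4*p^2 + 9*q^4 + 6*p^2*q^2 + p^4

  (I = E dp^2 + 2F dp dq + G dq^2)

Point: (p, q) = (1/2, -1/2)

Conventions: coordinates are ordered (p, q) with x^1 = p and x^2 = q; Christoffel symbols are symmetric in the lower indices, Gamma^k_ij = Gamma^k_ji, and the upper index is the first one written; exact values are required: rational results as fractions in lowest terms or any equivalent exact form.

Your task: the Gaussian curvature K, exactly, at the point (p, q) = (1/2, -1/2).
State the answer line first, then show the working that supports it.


Answer: K = -132544/321489

E = 9/4, F = 9/4, G = 225/16, EG - F^2 = 1701/64 at the point
E_p = 6, E_q = -6, F_p = 23/4, F_q = 21/4, G_p = 0, G_q = -53/4
E_qq = 30, F_pq = 1/2, G_pp = 0
Evaluate Brioschi's two determinant matrices M1, M2 and divide by (EG - F^2)^2.
M1 = [[-E_qq/2 + F_pq - G_pp/2, E_p/2, F_p - E_q/2], [F_q - G_p/2, E, F], [G_q/2, F, G]] = [[-29/2, 3, 35/4], [21/4, 9/4, 9/4], [-53/8, 9/4, 225/16]]; det M1 = -26739/64
M2 = [[0, E_q/2, G_p/2], [E_q/2, E, F], [G_p/2, F, G]] = [[0, -3, 0], [-3, 9/4, 9/4], [0, 9/4, 225/16]]; det M2 = -2025/16
det M1 - det M2 = -18639/64; K = -18639/64 / (1701/64)^2 = -132544/321489


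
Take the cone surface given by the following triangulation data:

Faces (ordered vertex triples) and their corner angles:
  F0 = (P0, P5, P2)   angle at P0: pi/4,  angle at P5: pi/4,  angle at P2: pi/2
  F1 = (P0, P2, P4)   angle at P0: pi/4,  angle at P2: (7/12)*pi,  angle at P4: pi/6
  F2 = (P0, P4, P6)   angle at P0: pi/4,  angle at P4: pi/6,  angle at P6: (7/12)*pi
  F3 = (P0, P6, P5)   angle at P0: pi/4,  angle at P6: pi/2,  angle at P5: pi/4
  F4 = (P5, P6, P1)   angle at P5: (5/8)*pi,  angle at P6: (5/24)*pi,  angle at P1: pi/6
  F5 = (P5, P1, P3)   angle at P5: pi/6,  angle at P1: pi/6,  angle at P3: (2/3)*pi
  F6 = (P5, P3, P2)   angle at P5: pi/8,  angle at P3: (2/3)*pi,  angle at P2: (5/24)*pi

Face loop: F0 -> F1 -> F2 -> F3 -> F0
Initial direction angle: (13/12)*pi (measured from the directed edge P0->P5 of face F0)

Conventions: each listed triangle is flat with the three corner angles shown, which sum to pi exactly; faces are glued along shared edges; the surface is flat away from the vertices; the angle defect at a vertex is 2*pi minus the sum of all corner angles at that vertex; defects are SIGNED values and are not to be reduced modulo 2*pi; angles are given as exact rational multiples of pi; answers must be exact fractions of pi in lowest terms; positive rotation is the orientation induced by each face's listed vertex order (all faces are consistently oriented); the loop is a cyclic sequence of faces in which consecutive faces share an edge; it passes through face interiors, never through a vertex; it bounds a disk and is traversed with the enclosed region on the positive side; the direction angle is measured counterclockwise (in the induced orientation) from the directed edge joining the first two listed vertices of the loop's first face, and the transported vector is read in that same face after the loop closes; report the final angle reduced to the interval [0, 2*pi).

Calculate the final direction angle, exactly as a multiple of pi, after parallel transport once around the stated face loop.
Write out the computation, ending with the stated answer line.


enclosed vertex P0: corner angles sum to pi, defect = 2*pi - pi = pi
adding the enclosed defects to the starting angle (mod 2*pi, induced orientation) gives the holonomy
final angle = (13/12)*pi + pi = pi/12 (mod 2*pi)

Answer: final direction angle = pi/12


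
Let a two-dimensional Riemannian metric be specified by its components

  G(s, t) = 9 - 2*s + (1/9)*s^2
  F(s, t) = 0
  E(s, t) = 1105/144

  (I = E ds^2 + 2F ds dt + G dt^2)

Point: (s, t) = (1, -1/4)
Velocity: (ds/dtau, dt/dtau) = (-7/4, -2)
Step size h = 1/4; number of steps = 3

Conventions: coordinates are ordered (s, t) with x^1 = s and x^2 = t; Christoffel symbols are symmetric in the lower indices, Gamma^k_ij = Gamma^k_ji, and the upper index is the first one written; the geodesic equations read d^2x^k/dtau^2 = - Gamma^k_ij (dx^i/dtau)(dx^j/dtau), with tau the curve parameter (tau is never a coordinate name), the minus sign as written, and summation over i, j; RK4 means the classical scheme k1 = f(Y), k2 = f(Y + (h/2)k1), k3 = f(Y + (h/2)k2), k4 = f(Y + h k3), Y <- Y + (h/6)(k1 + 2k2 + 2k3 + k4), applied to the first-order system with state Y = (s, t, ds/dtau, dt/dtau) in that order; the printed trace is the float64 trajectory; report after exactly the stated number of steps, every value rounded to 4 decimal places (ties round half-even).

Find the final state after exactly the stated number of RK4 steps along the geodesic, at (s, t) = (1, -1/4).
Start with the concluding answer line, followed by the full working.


Answer: s = -0.4238, t = -1.5284, ds/dtau = -2.0243, dt/dtau = -1.4413

f(Y) = (ds/dtau, dt/dtau, -Gamma^s_ij Y'^i Y'^j, -Gamma^t_ij Y'^i Y'^j) with the Gammas evaluated at the stage position; h = 0.250000; intermediate values shown to 6 dp
step 0: s = 1.0000, t = -0.2500, ds/dtau = -1.7500, dt/dtau = -2.0000
step 1:
  k1: at (s, t) = (1.000000, -0.250000), (ds/dtau, dt/dtau) = (-1.750000, -2.000000); Gamma_sss = 0.000000, Gamma_sst = 0.000000, Gamma_stt = 0.115837, Gamma_tss = 0.000000, Gamma_tst = -0.125000, Gamma_ttt = 0.000000; k1 = (-1.750000, -2.000000, -0.463348, 0.875000)
  k2: at (s, t) = (0.781250, -0.500000), (ds/dtau, dt/dtau) = (-1.807919, -1.890625); Gamma_sss = 0.000000, Gamma_sst = 0.000000, Gamma_stt = 0.119005, Gamma_tss = 0.000000, Gamma_tst = -0.121673, Gamma_ttt = 0.000000; k2 = (-1.807919, -1.890625, -0.425377, 0.831780)
  k3: at (s, t) = (0.774010, -0.486328), (ds/dtau, dt/dtau) = (-1.803172, -1.896027); Gamma_sss = 0.000000, Gamma_sst = 0.000000, Gamma_stt = 0.119109, Gamma_tss = 0.000000, Gamma_tst = -0.121566, Gamma_ttt = 0.000000; k3 = (-1.803172, -1.896027, -0.428189, 0.831235)
  k4: at (s, t) = (0.549207, -0.724007), (ds/dtau, dt/dtau) = (-1.857047, -1.792191); Gamma_sss = 0.000000, Gamma_sst = 0.000000, Gamma_stt = 0.122364, Gamma_tss = 0.000000, Gamma_tst = -0.118332, Gamma_ttt = 0.000000; k4 = (-1.857047, -1.792191, -0.393028, 0.787662)
  Y <- Y + (h/6)(k1 + 2k2 + 2k3 + k4): s = 0.5488, t = -0.7236, ds/dtau = -1.8568, dt/dtau = -1.7921
step 2:
  k1: at (s, t) = (0.548782, -0.723562), (ds/dtau, dt/dtau) = (-1.856813, -1.792138); Gamma_sss = 0.000000, Gamma_sst = 0.000000, Gamma_stt = 0.122371, Gamma_tss = 0.000000, Gamma_tst = -0.118326, Gamma_ttt = 0.000000; k1 = (-1.856813, -1.792138, -0.393025, 0.787499)
  k2: at (s, t) = (0.316681, -0.947580), (ds/dtau, dt/dtau) = (-1.905941, -1.693700); Gamma_sss = 0.000000, Gamma_sst = 0.000000, Gamma_stt = 0.125731, Gamma_tss = 0.000000, Gamma_tst = -0.115163, Gamma_ttt = 0.000000; k2 = (-1.905941, -1.693700, -0.360676, 0.743516)
  k3: at (s, t) = (0.310540, -0.935275), (ds/dtau, dt/dtau) = (-1.901897, -1.699198); Gamma_sss = 0.000000, Gamma_sst = 0.000000, Gamma_stt = 0.125820, Gamma_tss = 0.000000, Gamma_tst = -0.115082, Gamma_ttt = 0.000000; k3 = (-1.901897, -1.699198, -0.363278, 0.743821)
  k4: at (s, t) = (0.073308, -1.148362), (ds/dtau, dt/dtau) = (-1.947632, -1.606183); Gamma_sss = 0.000000, Gamma_sst = 0.000000, Gamma_stt = 0.129255, Gamma_tss = 0.000000, Gamma_tst = -0.112024, Gamma_ttt = 0.000000; k4 = (-1.947632, -1.606183, -0.333456, 0.700876)
  Y <- Y + (h/6)(k1 + 2k2 + 2k3 + k4): s = 0.0729, t = -1.1479, ds/dtau = -1.9474, dt/dtau = -1.6062
step 3:
  k1: at (s, t) = (0.072944, -1.147901), (ds/dtau, dt/dtau) = (-1.947412, -1.606177); Gamma_sss = 0.000000, Gamma_sst = 0.000000, Gamma_stt = 0.129261, Gamma_tss = 0.000000, Gamma_tst = -0.112019, Gamma_ttt = 0.000000; k1 = (-1.947412, -1.606177, -0.333467, 0.700766)
  k2: at (s, t) = (-0.170483, -1.348673), (ds/dtau, dt/dtau) = (-1.989096, -1.518582); Gamma_sss = 0.000000, Gamma_sst = 0.000000, Gamma_stt = 0.132785, Gamma_tss = 0.000000, Gamma_tst = -0.109046, Gamma_ttt = 0.000000; k2 = (-1.989096, -1.518582, -0.306215, 0.658767)
  k3: at (s, t) = (-0.175693, -1.337723), (ds/dtau, dt/dtau) = (-1.985689, -1.523832); Gamma_sss = 0.000000, Gamma_sst = 0.000000, Gamma_stt = 0.132861, Gamma_tss = 0.000000, Gamma_tst = -0.108984, Gamma_ttt = 0.000000; k3 = (-1.985689, -1.523832, -0.308511, 0.659537)
  k4: at (s, t) = (-0.423479, -1.528859), (ds/dtau, dt/dtau) = (-2.024540, -1.441293); Gamma_sss = 0.000000, Gamma_sst = 0.000000, Gamma_stt = 0.136449, Gamma_tss = 0.000000, Gamma_tst = -0.106118, Gamma_ttt = 0.000000; k4 = (-2.024540, -1.441293, -0.283448, 0.619295)
  Y <- Y + (h/6)(k1 + 2k2 + 2k3 + k4): s = -0.4238, t = -1.5284, ds/dtau = -2.0243, dt/dtau = -1.4413


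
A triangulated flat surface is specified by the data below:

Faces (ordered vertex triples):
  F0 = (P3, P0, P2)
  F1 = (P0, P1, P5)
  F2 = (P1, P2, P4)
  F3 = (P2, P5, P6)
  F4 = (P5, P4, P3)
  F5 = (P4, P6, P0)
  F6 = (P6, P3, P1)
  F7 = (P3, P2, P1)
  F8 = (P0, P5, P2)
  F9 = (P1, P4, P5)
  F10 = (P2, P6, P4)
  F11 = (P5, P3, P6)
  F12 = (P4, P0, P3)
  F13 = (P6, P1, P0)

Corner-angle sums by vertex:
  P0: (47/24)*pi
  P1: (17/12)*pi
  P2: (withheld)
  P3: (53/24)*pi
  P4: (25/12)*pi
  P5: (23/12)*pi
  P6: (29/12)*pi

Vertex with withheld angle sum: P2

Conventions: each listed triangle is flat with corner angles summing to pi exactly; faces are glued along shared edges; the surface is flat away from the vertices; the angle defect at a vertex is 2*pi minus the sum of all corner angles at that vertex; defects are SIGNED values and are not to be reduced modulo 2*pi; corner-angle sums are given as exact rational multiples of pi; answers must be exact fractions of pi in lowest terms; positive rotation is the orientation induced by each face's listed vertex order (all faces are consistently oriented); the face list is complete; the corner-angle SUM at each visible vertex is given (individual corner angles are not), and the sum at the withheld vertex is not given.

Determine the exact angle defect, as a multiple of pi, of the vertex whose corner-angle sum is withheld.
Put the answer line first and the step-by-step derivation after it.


Answer: defect(P2) = 0

V = 7, E = 21, F = 14; chi = V - E + F = 0
Gauss-Bonnet: total defect = 2*pi*chi = 0; visible defects sum to 0


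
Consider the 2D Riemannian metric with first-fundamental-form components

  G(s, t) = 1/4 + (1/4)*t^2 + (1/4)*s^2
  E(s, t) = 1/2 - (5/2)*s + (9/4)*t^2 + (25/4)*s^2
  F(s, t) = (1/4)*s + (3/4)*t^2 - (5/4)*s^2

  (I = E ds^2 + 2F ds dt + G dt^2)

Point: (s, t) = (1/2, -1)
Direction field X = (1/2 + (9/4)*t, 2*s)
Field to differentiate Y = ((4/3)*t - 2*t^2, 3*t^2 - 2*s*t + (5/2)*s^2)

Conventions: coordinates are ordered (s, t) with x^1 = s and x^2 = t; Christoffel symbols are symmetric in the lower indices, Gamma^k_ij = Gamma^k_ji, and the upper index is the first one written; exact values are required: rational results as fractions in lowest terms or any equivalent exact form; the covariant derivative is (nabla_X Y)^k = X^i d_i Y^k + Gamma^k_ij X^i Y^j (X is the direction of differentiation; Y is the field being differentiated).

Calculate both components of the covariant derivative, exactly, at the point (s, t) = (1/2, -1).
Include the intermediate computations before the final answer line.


E = 49/16, F = 9/16, G = 9/16 at the point
E_s = 15/4, E_t = -9/2, F_s = -1, F_t = -3/2, G_s = 1/4, G_t = -1/2
EG - F^2 = 45/32;  g^inv = (32/45) * [[9/16, -9/16], [-9/16, 49/16]]
first-kind symbols [ij,l] = (1/2)(d_i g_jl + d_j g_il - d_l g_ij): [ss,s] = E_s/2 = 15/8, [ss,t] = F_s - E_t/2 = 5/4, [st,s] = E_t/2 = -9/4, [st,t] = G_s/2 = 1/8, [tt,s] = F_t - G_s/2 = -13/8, [tt,t] = G_t/2 = -1/4
Gamma^s_ij = (G*[ij,s] - F*[ij,t])/(EG - F^2), Gamma^t_ij = (E*[ij,t] - F*[ij,s])/(EG - F^2)
Gamma_sss = 1/4, Gamma_sst = -19/20, Gamma_stt = -11/20, Gamma_tss = 71/36, Gamma_tst = 211/180, Gamma_ttt = 19/180
X = (-7/4, 1), Y = (-10/3, 37/8) at the point

Answer: (nabla_X Y)^s = 28999/1920, (nabla_X Y)^t = -93757/5760


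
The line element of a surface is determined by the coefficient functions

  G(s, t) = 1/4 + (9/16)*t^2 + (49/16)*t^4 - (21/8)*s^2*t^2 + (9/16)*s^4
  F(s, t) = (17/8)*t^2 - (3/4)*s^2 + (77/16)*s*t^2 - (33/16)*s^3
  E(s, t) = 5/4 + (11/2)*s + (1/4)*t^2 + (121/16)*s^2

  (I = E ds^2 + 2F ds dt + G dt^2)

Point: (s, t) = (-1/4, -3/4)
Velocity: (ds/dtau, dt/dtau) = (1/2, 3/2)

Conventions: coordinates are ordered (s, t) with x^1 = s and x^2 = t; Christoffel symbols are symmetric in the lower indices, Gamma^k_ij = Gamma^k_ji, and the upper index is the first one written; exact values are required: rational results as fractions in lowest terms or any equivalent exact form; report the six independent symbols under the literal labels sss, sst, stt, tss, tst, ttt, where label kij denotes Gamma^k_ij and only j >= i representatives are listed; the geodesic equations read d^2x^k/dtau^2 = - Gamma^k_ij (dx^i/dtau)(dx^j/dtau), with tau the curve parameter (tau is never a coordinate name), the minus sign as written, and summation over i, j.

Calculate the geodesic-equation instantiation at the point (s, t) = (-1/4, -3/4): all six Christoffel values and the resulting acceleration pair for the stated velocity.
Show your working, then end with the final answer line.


E = 125/256, F = 129/256, G = 185/128 at the point
E_s = 55/32, E_t = -3/8, F_s = 345/128, F_t = -177/128, G_s = 45/64, G_t = -369/64
EG - F^2 = 29609/65536;  g^inv = (65536/29609) * [[185/128, -129/256], [-129/256, 125/256]]
first-kind symbols [ij,l] = (1/2)(d_i g_jl + d_j g_il - d_l g_ij): [ss,s] = E_s/2 = 55/64, [ss,t] = F_s - E_t/2 = 369/128, [st,s] = E_t/2 = -3/16, [st,t] = G_s/2 = 45/128, [tt,s] = F_t - G_s/2 = -111/64, [tt,t] = G_t/2 = -369/128
Gamma^s_ij = (G*[ij,s] - F*[ij,t])/(EG - F^2), Gamma^t_ij = (E*[ij,t] - F*[ij,s])/(EG - F^2)
Gamma_sss = -13802/29609, Gamma_sst = -29370/29609, Gamma_stt = -2382/1021, Gamma_tss = 63870/29609, Gamma_tst = 17442/29609, Gamma_ttt = -1206/1021
d^2s/dtau^2 = -(Gamma_sss*(1/2)^2 + 2*Gamma_sst*(1/2)*(3/2) + Gamma_stt*(3/2)^2) = 202931/29609
d^2t/dtau^2 = -(Gamma_tss*(1/2)^2 + 2*Gamma_tst*(1/2)*(3/2) + Gamma_ttt*(3/2)^2) = 36561/29609

Answer: Gamma_sss = -13802/29609, Gamma_sst = -29370/29609, Gamma_stt = -2382/1021, Gamma_tss = 63870/29609, Gamma_tst = 17442/29609, Gamma_ttt = -1206/1021; accelerations (d^2s/dtau^2, d^2t/dtau^2) = (202931/29609, 36561/29609)


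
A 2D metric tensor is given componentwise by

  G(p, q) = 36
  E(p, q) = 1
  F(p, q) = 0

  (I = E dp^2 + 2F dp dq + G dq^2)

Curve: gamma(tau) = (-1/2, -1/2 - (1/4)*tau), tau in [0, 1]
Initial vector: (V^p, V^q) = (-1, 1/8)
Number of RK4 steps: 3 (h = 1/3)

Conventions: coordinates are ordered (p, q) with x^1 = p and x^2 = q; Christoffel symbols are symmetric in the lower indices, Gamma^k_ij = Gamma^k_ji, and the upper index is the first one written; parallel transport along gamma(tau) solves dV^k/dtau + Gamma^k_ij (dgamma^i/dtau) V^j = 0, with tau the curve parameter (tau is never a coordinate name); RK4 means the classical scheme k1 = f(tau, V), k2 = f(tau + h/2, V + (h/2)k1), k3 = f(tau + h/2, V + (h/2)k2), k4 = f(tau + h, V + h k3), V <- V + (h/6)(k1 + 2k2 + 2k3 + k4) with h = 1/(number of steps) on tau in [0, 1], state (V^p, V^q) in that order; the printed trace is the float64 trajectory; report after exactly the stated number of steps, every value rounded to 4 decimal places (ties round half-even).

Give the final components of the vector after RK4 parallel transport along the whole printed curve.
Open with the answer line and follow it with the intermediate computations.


Answer: V^p = -1.0000, V^q = 0.1250

gamma'(tau) = (0, -1/4); f(tau, V)^k = -Gamma^k_ij(gamma(tau)) gamma'^i(tau) V^j; h = 1/3; intermediate values shown to 6 dp
curve data and Christoffel symbols at the stage parameters:
  tau = 0.000000: gamma = (-0.500000, -0.500000), gamma' = (0.000000, -0.250000); Gamma_ppp = 0.000000, Gamma_ppq = 0.000000, Gamma_pqq = 0.000000, Gamma_qpp = 0.000000, Gamma_qpq = 0.000000, Gamma_qqq = 0.000000
  tau = 0.166667: gamma = (-0.500000, -0.541667), gamma' = (0.000000, -0.250000); Gamma_ppp = 0.000000, Gamma_ppq = 0.000000, Gamma_pqq = 0.000000, Gamma_qpp = 0.000000, Gamma_qpq = 0.000000, Gamma_qqq = 0.000000
  tau = 0.333333: gamma = (-0.500000, -0.583333), gamma' = (0.000000, -0.250000); Gamma_ppp = 0.000000, Gamma_ppq = 0.000000, Gamma_pqq = 0.000000, Gamma_qpp = 0.000000, Gamma_qpq = 0.000000, Gamma_qqq = 0.000000
  tau = 0.500000: gamma = (-0.500000, -0.625000), gamma' = (0.000000, -0.250000); Gamma_ppp = 0.000000, Gamma_ppq = 0.000000, Gamma_pqq = 0.000000, Gamma_qpp = 0.000000, Gamma_qpq = 0.000000, Gamma_qqq = 0.000000
  tau = 0.666667: gamma = (-0.500000, -0.666667), gamma' = (0.000000, -0.250000); Gamma_ppp = 0.000000, Gamma_ppq = 0.000000, Gamma_pqq = 0.000000, Gamma_qpp = 0.000000, Gamma_qpq = 0.000000, Gamma_qqq = 0.000000
  tau = 0.833333: gamma = (-0.500000, -0.708333), gamma' = (0.000000, -0.250000); Gamma_ppp = 0.000000, Gamma_ppq = 0.000000, Gamma_pqq = 0.000000, Gamma_qpp = 0.000000, Gamma_qpq = 0.000000, Gamma_qqq = 0.000000
  tau = 1.000000: gamma = (-0.500000, -0.750000), gamma' = (0.000000, -0.250000); Gamma_ppp = 0.000000, Gamma_ppq = 0.000000, Gamma_pqq = 0.000000, Gamma_qpp = 0.000000, Gamma_qpq = 0.000000, Gamma_qqq = 0.000000
step 0: V^p = -1.0000, V^q = 0.1250
step 1: k1 = (0.000000, 0.000000), k2 = (0.000000, 0.000000), k3 = (0.000000, 0.000000), k4 = (0.000000, 0.000000); V <- V + (h/6)(k1 + 2k2 + 2k3 + k4): V^p = -1.0000, V^q = 0.1250
step 2: k1 = (0.000000, 0.000000), k2 = (0.000000, 0.000000), k3 = (0.000000, 0.000000), k4 = (0.000000, 0.000000); V <- V + (h/6)(k1 + 2k2 + 2k3 + k4): V^p = -1.0000, V^q = 0.1250
step 3: k1 = (0.000000, 0.000000), k2 = (0.000000, 0.000000), k3 = (0.000000, 0.000000), k4 = (0.000000, 0.000000); V <- V + (h/6)(k1 + 2k2 + 2k3 + k4): V^p = -1.0000, V^q = 0.1250


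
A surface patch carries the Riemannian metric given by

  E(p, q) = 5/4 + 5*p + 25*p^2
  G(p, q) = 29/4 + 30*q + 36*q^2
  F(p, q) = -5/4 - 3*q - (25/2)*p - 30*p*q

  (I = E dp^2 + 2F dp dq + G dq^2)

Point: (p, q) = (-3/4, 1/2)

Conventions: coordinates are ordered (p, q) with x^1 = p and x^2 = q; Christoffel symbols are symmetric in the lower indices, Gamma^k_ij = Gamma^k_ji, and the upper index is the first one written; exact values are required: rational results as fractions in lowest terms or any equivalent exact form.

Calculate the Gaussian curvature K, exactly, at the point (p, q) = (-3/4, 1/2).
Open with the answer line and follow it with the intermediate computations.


Answer: K = -2560/149187

E = 185/16, F = 143/8, G = 125/4, EG - F^2 = 669/16 at the point
E_p = -65/2, E_q = 0, F_p = -55/2, F_q = 39/2, G_p = 0, G_q = 66
E_qq = 0, F_pq = -30, G_pp = 0
Brioschi: K = (det M1 - det M2) / (EG - F^2)^2 with the standard first/second-derivative matrices M1, M2.
M1 = [[-E_qq/2 + F_pq - G_pp/2, E_p/2, F_p - E_q/2], [F_q - G_p/2, E, F], [G_q/2, F, G]] = [[-30, -65/4, -55/2], [39/2, 185/16, 143/8], [33, 143/8, 125/4]]; det M1 = -30
M2 = [[0, E_q/2, G_p/2], [E_q/2, E, F], [G_p/2, F, G]] = [[0, 0, 0], [0, 185/16, 143/8], [0, 143/8, 125/4]]; det M2 = 0
det M1 - det M2 = -30; K = -30 / (669/16)^2 = -2560/149187


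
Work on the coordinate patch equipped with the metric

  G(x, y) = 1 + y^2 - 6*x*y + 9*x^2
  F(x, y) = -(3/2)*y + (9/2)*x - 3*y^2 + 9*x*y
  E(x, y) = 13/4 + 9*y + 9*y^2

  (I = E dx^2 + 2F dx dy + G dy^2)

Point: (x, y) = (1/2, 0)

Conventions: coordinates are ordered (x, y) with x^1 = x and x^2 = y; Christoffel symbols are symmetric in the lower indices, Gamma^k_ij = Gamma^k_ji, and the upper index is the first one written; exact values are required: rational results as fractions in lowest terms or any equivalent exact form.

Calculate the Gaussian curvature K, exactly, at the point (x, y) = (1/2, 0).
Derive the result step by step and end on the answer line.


E = 13/4, F = 9/4, G = 13/4, EG - F^2 = 11/2 at the point
E_x = 0, E_y = 9, F_x = 9/2, F_y = 3, G_x = 9, G_y = -3
E_yy = 18, F_xy = 9, G_xx = 18
Compute both Brioschi determinants and normalise by (EG - F^2)^2.
M1 = [[-E_yy/2 + F_xy - G_xx/2, E_x/2, F_x - E_y/2], [F_y - G_x/2, E, F], [G_y/2, F, G]] = [[-9, 0, 0], [-3/2, 13/4, 9/4], [-3/2, 9/4, 13/4]]; det M1 = -99/2
M2 = [[0, E_y/2, G_x/2], [E_y/2, E, F], [G_x/2, F, G]] = [[0, 9/2, 9/2], [9/2, 13/4, 9/4], [9/2, 9/4, 13/4]]; det M2 = -81/2
det M1 - det M2 = -9; K = -9 / (11/2)^2 = -36/121

Answer: K = -36/121


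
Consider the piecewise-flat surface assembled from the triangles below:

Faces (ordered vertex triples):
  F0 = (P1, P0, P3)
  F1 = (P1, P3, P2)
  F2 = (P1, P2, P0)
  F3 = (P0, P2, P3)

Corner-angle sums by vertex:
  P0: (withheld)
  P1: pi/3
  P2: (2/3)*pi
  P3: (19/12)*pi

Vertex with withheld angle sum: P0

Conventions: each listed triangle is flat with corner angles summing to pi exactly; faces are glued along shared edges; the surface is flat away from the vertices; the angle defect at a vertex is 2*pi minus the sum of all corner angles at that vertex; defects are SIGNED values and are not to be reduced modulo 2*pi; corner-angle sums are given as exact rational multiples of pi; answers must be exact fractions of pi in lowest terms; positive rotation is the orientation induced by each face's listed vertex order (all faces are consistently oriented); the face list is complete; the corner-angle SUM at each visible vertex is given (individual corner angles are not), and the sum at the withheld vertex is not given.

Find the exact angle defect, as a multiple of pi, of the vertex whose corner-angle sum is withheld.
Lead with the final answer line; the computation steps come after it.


Answer: defect(P0) = (7/12)*pi

V = 4, E = 6, F = 4; chi = V - E + F = 2
Gauss-Bonnet: total defect = 2*pi*chi = 4*pi; visible defects sum to (41/12)*pi


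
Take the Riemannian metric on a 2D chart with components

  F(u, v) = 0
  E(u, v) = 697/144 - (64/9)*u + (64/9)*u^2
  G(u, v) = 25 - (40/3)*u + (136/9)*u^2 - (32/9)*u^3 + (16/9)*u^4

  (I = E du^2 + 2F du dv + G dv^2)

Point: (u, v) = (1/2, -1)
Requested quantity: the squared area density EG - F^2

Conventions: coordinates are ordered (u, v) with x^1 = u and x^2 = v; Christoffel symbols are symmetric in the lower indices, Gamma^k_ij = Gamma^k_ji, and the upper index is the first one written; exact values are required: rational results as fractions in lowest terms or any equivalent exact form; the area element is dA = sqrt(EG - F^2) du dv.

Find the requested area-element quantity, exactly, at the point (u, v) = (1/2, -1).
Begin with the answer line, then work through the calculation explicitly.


Answer: EG - F^2 = 2401/36

E = 49/16, F = 0, G = 196/9; EG - F^2 = 2401/36
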